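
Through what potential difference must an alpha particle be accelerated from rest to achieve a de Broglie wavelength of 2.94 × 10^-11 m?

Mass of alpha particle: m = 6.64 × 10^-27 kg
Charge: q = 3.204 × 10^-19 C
1.19 × 10^-1 V

From λ = h/√(2mqV), we solve for V:

λ² = h²/(2mqV)
V = h²/(2mqλ²)
V = (6.626 × 10^-34 J·s)² / (2 × 6.64 × 10^-27 kg × 3.204 × 10^-19 C × (2.94 × 10^-11 m)²)
V = 1.19 × 10^-1 V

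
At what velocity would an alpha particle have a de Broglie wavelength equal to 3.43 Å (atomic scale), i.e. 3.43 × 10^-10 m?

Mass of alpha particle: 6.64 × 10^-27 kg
2.91 × 10^2 m/s

From λ = h/(mv), solve for v:

v = h/(mλ)
v = (6.626 × 10^-34 J·s) / (6.64 × 10^-27 kg × 3.43 × 10^-10 m)
v = 2.91 × 10^2 m/s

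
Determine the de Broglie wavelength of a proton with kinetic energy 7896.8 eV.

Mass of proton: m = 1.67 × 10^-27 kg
3.22 × 10^-13 m

Using λ = h/√(2mKE):

First convert KE to Joules: KE = 7896.8 eV = 1.265 × 10^-15 J

λ = h/√(2mKE)
λ = (6.626 × 10^-34 J·s) / √(2 × 1.67 × 10^-27 kg × 1.265 × 10^-15 J)
λ = 3.22 × 10^-13 m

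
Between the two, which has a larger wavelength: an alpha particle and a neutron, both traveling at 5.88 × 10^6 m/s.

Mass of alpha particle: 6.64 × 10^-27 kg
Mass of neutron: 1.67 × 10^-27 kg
The neutron has the longer wavelength.

Using λ = h/(mv), since both particles have the same velocity, the wavelength depends only on mass.

For alpha particle: λ₁ = h/(m₁v) = 1.70 × 10^-14 m
For neutron: λ₂ = h/(m₂v) = 6.75 × 10^-14 m

Since λ ∝ 1/m at constant velocity, the lighter particle has the longer wavelength.

The neutron has the longer de Broglie wavelength.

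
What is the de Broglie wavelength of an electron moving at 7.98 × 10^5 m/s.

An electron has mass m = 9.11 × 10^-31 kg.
9.11 × 10^-10 m

Using the de Broglie relation λ = h/(mv):

λ = h/(mv)
λ = (6.626 × 10^-34 J·s) / (9.11 × 10^-31 kg × 7.98 × 10^5 m/s)
λ = 9.11 × 10^-10 m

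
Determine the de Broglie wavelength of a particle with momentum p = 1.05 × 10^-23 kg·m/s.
6.31 × 10^-11 m

Using the de Broglie relation λ = h/p:

λ = h/p
λ = (6.626 × 10^-34 J·s) / (1.05 × 10^-23 kg·m/s)
λ = 6.31 × 10^-11 m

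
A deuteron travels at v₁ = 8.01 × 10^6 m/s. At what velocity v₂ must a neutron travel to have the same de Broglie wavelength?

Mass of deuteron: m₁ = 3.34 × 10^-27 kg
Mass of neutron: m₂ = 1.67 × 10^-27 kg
v₂ = 1.60 × 10^7 m/s

For equal de Broglie wavelengths: λ₁ = λ₂

h/(m₁v₁) = h/(m₂v₂)
m₁v₁ = m₂v₂
v₂ = v₁ · (m₁/m₂)

v₂ = 8.01 × 10^6 m/s × (3.34 × 10^-27 kg / 1.67 × 10^-27 kg)
v₂ = 1.60 × 10^7 m/s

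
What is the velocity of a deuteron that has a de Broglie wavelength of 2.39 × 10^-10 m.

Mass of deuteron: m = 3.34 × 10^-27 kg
8.30 × 10^2 m/s

From the de Broglie relation λ = h/(mv), we solve for v:

v = h/(mλ)
v = (6.626 × 10^-34 J·s) / (3.34 × 10^-27 kg × 2.39 × 10^-10 m)
v = 8.30 × 10^2 m/s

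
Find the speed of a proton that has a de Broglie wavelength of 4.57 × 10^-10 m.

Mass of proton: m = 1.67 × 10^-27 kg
8.68 × 10^2 m/s

From the de Broglie relation λ = h/(mv), we solve for v:

v = h/(mλ)
v = (6.626 × 10^-34 J·s) / (1.67 × 10^-27 kg × 4.57 × 10^-10 m)
v = 8.68 × 10^2 m/s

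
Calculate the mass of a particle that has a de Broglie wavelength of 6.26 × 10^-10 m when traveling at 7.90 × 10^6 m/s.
1.34 × 10^-31 kg

From the de Broglie relation λ = h/(mv), we solve for m:

m = h/(λv)
m = (6.626 × 10^-34 J·s) / (6.26 × 10^-10 m × 7.90 × 10^6 m/s)
m = 1.34 × 10^-31 kg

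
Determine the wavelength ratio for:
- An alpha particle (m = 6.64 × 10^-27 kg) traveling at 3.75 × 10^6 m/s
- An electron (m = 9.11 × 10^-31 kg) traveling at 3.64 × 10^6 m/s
λ₁/λ₂ = 1.33 × 10^-4

Using λ = h/(mv):

λ₁ = h/(m₁v₁) = 2.66 × 10^-14 m
λ₂ = h/(m₂v₂) = 2.00 × 10^-10 m

Ratio λ₁/λ₂ = (m₂v₂)/(m₁v₁)
         = (9.11 × 10^-31 kg × 3.64 × 10^6 m/s) / (6.64 × 10^-27 kg × 3.75 × 10^6 m/s)
         = 1.33 × 10^-4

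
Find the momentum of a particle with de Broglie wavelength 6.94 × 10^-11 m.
9.55 × 10^-24 kg·m/s

From the de Broglie relation λ = h/p, we solve for p:

p = h/λ
p = (6.626 × 10^-34 J·s) / (6.94 × 10^-11 m)
p = 9.55 × 10^-24 kg·m/s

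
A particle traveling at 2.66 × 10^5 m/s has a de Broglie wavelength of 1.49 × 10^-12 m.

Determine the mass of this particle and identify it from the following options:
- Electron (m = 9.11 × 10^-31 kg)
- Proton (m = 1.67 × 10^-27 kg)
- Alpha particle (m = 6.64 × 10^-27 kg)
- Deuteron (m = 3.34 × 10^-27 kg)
The particle is a proton.

From λ = h/(mv), solve for mass:

m = h/(λv)
m = (6.626 × 10^-34 J·s) / (1.49 × 10^-12 m × 2.66 × 10^5 m/s)
m = 1.67 × 10^-27 kg

Comparing with the listed masses, this is closest to a proton.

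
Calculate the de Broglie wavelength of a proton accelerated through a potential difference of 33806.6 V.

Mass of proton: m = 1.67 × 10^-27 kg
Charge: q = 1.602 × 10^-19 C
1.56 × 10^-13 m

When a particle is accelerated through voltage V, it gains kinetic energy KE = qV.

The de Broglie wavelength is then λ = h/√(2mqV):

λ = h/√(2mqV)
λ = (6.626 × 10^-34 J·s) / √(2 × 1.67 × 10^-27 kg × 1.602 × 10^-19 C × 33806.6 V)
λ = 1.56 × 10^-13 m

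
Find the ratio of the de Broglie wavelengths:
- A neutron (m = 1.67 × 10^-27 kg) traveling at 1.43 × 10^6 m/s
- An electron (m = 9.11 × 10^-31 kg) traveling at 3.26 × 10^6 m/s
λ₁/λ₂ = 1.24 × 10^-3

Using λ = h/(mv):

λ₁ = h/(m₁v₁) = 2.77 × 10^-13 m
λ₂ = h/(m₂v₂) = 2.23 × 10^-10 m

Ratio λ₁/λ₂ = (m₂v₂)/(m₁v₁)
         = (9.11 × 10^-31 kg × 3.26 × 10^6 m/s) / (1.67 × 10^-27 kg × 1.43 × 10^6 m/s)
         = 1.24 × 10^-3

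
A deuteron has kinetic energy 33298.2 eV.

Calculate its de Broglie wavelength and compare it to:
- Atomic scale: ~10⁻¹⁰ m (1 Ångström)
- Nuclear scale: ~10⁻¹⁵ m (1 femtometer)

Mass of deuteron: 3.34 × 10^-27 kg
λ = 1.11 × 10^-13 m, which is between nuclear and atomic scales.

Using λ = h/√(2mKE):

KE = 33298.2 eV = 5.335 × 10^-15 J

λ = h/√(2mKE)
λ = (6.626 × 10^-34 J·s) / √(2 × 3.34 × 10^-27 kg × 5.335 × 10^-15 J)
λ = 1.11 × 10^-13 m

Comparison:
- Atomic scale (10⁻¹⁰ m): λ is 0.0011× this size
- Nuclear scale (10⁻¹⁵ m): λ is 1.1e+02× this size

The wavelength is between nuclear and atomic scales.

This wavelength is appropriate for probing atomic structure but too large for nuclear physics experiments.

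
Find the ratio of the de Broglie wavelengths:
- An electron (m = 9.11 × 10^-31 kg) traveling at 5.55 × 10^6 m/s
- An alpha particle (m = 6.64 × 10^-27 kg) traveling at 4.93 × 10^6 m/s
λ₁/λ₂ = 6.47 × 10^3

Using λ = h/(mv):

λ₁ = h/(m₁v₁) = 1.31 × 10^-10 m
λ₂ = h/(m₂v₂) = 2.02 × 10^-14 m

Ratio λ₁/λ₂ = (m₂v₂)/(m₁v₁)
         = (6.64 × 10^-27 kg × 4.93 × 10^6 m/s) / (9.11 × 10^-31 kg × 5.55 × 10^6 m/s)
         = 6.47 × 10^3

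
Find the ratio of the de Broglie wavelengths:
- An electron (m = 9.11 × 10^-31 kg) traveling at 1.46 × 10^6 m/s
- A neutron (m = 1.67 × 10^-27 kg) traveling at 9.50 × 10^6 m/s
λ₁/λ₂ = 1.19 × 10^4

Using λ = h/(mv):

λ₁ = h/(m₁v₁) = 4.98 × 10^-10 m
λ₂ = h/(m₂v₂) = 4.18 × 10^-14 m

Ratio λ₁/λ₂ = (m₂v₂)/(m₁v₁)
         = (1.67 × 10^-27 kg × 9.50 × 10^6 m/s) / (9.11 × 10^-31 kg × 1.46 × 10^6 m/s)
         = 1.19 × 10^4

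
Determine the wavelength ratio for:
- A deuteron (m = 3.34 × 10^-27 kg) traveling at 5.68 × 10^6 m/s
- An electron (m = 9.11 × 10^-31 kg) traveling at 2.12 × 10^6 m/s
λ₁/λ₂ = 1.02 × 10^-4

Using λ = h/(mv):

λ₁ = h/(m₁v₁) = 3.49 × 10^-14 m
λ₂ = h/(m₂v₂) = 3.43 × 10^-10 m

Ratio λ₁/λ₂ = (m₂v₂)/(m₁v₁)
         = (9.11 × 10^-31 kg × 2.12 × 10^6 m/s) / (3.34 × 10^-27 kg × 5.68 × 10^6 m/s)
         = 1.02 × 10^-4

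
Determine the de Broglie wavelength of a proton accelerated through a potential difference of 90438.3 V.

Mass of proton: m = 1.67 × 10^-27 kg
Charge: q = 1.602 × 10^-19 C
9.53 × 10^-14 m

When a particle is accelerated through voltage V, it gains kinetic energy KE = qV.

The de Broglie wavelength is then λ = h/√(2mqV):

λ = h/√(2mqV)
λ = (6.626 × 10^-34 J·s) / √(2 × 1.67 × 10^-27 kg × 1.602 × 10^-19 C × 90438.3 V)
λ = 9.53 × 10^-14 m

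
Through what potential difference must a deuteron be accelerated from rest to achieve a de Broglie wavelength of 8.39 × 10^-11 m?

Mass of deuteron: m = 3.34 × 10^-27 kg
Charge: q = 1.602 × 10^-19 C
5.83 × 10^-2 V

From λ = h/√(2mqV), we solve for V:

λ² = h²/(2mqV)
V = h²/(2mqλ²)
V = (6.626 × 10^-34 J·s)² / (2 × 3.34 × 10^-27 kg × 1.602 × 10^-19 C × (8.39 × 10^-11 m)²)
V = 5.83 × 10^-2 V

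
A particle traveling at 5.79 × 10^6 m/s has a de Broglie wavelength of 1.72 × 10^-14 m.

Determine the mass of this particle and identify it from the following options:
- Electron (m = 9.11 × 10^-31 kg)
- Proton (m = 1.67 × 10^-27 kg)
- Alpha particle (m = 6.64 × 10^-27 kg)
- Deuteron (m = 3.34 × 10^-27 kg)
The particle is an alpha particle.

From λ = h/(mv), solve for mass:

m = h/(λv)
m = (6.626 × 10^-34 J·s) / (1.72 × 10^-14 m × 5.79 × 10^6 m/s)
m = 6.65 × 10^-27 kg

Comparing with the listed masses, this is closest to an alpha particle.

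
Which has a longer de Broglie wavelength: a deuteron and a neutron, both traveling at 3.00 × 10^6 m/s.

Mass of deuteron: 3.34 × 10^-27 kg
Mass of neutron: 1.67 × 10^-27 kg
The neutron has the longer wavelength.

Using λ = h/(mv), since both particles have the same velocity, the wavelength depends only on mass.

For deuteron: λ₁ = h/(m₁v) = 6.61 × 10^-14 m
For neutron: λ₂ = h/(m₂v) = 1.32 × 10^-13 m

Since λ ∝ 1/m at constant velocity, the lighter particle has the longer wavelength.

The neutron has the longer de Broglie wavelength.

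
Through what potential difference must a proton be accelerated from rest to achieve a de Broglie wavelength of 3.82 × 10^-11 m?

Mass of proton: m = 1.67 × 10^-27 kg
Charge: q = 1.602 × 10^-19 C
5.62 × 10^-1 V

From λ = h/√(2mqV), we solve for V:

λ² = h²/(2mqV)
V = h²/(2mqλ²)
V = (6.626 × 10^-34 J·s)² / (2 × 1.67 × 10^-27 kg × 1.602 × 10^-19 C × (3.82 × 10^-11 m)²)
V = 5.62 × 10^-1 V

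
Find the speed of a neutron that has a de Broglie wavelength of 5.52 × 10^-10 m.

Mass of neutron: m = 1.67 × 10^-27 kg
7.19 × 10^2 m/s

From the de Broglie relation λ = h/(mv), we solve for v:

v = h/(mλ)
v = (6.626 × 10^-34 J·s) / (1.67 × 10^-27 kg × 5.52 × 10^-10 m)
v = 7.19 × 10^2 m/s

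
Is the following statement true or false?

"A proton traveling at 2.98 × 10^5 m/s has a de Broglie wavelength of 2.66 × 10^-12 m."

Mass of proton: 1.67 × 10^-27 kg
False

The claim is incorrect.

Using λ = h/(mv):
λ = (6.626 × 10^-34 J·s) / (1.67 × 10^-27 kg × 2.98 × 10^5 m/s)
λ = 1.33 × 10^-12 m

The actual wavelength differs from the claimed 2.66 × 10^-12 m.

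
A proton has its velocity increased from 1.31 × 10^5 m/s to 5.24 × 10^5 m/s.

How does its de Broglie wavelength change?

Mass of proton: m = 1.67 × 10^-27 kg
The wavelength decreases by a factor of 4.

Using λ = h/(mv):

Initial wavelength: λ₁ = h/(mv₁) = 3.03 × 10^-12 m
Final wavelength: λ₂ = h/(mv₂) = 7.57 × 10^-13 m

Since λ ∝ 1/v, when velocity increases by a factor of 4, the wavelength decreases by a factor of 4.

λ₂/λ₁ = v₁/v₂ = 1/4

The wavelength decreases by a factor of 4.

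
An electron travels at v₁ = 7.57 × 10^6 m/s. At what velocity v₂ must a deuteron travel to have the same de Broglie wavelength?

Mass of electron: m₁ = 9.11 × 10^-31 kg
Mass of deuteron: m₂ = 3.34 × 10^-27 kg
v₂ = 2.06 × 10^3 m/s

For equal de Broglie wavelengths: λ₁ = λ₂

h/(m₁v₁) = h/(m₂v₂)
m₁v₁ = m₂v₂
v₂ = v₁ · (m₁/m₂)

v₂ = 7.57 × 10^6 m/s × (9.11 × 10^-31 kg / 3.34 × 10^-27 kg)
v₂ = 2.06 × 10^3 m/s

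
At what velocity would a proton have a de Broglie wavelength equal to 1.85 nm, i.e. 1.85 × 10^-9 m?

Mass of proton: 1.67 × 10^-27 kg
2.14 × 10^2 m/s

From λ = h/(mv), solve for v:

v = h/(mλ)
v = (6.626 × 10^-34 J·s) / (1.67 × 10^-27 kg × 1.85 × 10^-9 m)
v = 2.14 × 10^2 m/s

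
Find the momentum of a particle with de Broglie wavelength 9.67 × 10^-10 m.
6.85 × 10^-25 kg·m/s

From the de Broglie relation λ = h/p, we solve for p:

p = h/λ
p = (6.626 × 10^-34 J·s) / (9.67 × 10^-10 m)
p = 6.85 × 10^-25 kg·m/s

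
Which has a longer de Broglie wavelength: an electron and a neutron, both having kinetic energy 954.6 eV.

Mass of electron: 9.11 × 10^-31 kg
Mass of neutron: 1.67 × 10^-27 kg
The electron has the longer wavelength.

Using λ = h/√(2mKE):

For electron: λ₁ = h/√(2m₁KE) = 3.97 × 10^-11 m
For neutron: λ₂ = h/√(2m₂KE) = 9.27 × 10^-13 m

Since λ ∝ 1/√m at constant kinetic energy, the lighter particle has the longer wavelength.

The electron has the longer de Broglie wavelength.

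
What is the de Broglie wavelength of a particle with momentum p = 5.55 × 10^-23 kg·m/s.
1.19 × 10^-11 m

Using the de Broglie relation λ = h/p:

λ = h/p
λ = (6.626 × 10^-34 J·s) / (5.55 × 10^-23 kg·m/s)
λ = 1.19 × 10^-11 m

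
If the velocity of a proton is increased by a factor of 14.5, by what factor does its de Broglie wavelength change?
The wavelength decreases by a factor of 14.5.

From λ = h/(mv), the wavelength is inversely proportional to velocity:

λ ∝ 1/v

If v → 14.5v, then λ → λ/14.5

When velocity is increased by a factor of 14.5, the wavelength decreases by a factor of 14.5.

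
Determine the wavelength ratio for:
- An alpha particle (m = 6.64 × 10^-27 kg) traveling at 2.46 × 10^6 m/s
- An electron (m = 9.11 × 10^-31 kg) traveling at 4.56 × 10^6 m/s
λ₁/λ₂ = 2.54 × 10^-4

Using λ = h/(mv):

λ₁ = h/(m₁v₁) = 4.06 × 10^-14 m
λ₂ = h/(m₂v₂) = 1.60 × 10^-10 m

Ratio λ₁/λ₂ = (m₂v₂)/(m₁v₁)
         = (9.11 × 10^-31 kg × 4.56 × 10^6 m/s) / (6.64 × 10^-27 kg × 2.46 × 10^6 m/s)
         = 2.54 × 10^-4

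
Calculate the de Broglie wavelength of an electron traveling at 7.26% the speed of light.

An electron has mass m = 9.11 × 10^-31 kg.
3.34 × 10^-11 m

Using the de Broglie relation λ = h/(mv):

v = 7.26% × c = 2.176 × 10^7 m/s

λ = h/(mv)
λ = (6.626 × 10^-34 J·s) / (9.11 × 10^-31 kg × 2.176 × 10^7 m/s)
λ = 3.34 × 10^-11 m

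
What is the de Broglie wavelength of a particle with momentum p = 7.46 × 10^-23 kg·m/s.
8.88 × 10^-12 m

Using the de Broglie relation λ = h/p:

λ = h/p
λ = (6.626 × 10^-34 J·s) / (7.46 × 10^-23 kg·m/s)
λ = 8.88 × 10^-12 m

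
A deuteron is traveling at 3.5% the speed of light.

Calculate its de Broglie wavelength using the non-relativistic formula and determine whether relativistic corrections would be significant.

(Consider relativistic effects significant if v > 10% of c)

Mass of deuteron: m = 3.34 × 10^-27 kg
No, relativistic corrections are not needed.

Using the non-relativistic de Broglie formula λ = h/(mv):

v = 3.5% × c = 1.049 × 10^7 m/s

λ = h/(mv)
λ = (6.626 × 10^-34 J·s) / (3.34 × 10^-27 kg × 1.049 × 10^7 m/s)
λ = 1.89 × 10^-14 m

Since v = 3.5% of c < 10% of c, relativistic corrections are NOT significant and this non-relativistic result is a good approximation.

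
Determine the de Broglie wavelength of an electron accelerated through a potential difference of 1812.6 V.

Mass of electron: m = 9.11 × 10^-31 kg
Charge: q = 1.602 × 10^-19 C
2.88 × 10^-11 m

When a particle is accelerated through voltage V, it gains kinetic energy KE = qV.

The de Broglie wavelength is then λ = h/√(2mqV):

λ = h/√(2mqV)
λ = (6.626 × 10^-34 J·s) / √(2 × 9.11 × 10^-31 kg × 1.602 × 10^-19 C × 1812.6 V)
λ = 2.88 × 10^-11 m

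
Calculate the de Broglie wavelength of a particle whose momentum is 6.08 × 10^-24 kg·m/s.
1.09 × 10^-10 m

Using the de Broglie relation λ = h/p:

λ = h/p
λ = (6.626 × 10^-34 J·s) / (6.08 × 10^-24 kg·m/s)
λ = 1.09 × 10^-10 m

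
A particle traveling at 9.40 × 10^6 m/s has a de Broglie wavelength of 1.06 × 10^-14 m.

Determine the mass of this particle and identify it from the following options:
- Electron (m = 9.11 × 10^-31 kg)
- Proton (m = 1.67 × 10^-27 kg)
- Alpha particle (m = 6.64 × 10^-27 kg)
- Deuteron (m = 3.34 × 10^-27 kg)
The particle is an alpha particle.

From λ = h/(mv), solve for mass:

m = h/(λv)
m = (6.626 × 10^-34 J·s) / (1.06 × 10^-14 m × 9.40 × 10^6 m/s)
m = 6.65 × 10^-27 kg

Comparing with the listed masses, this is closest to an alpha particle.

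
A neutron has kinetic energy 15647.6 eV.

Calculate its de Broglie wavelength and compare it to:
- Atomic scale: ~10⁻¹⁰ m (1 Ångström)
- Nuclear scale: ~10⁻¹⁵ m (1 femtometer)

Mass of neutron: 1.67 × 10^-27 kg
λ = 2.29 × 10^-13 m, which is between nuclear and atomic scales.

Using λ = h/√(2mKE):

KE = 15647.6 eV = 2.507 × 10^-15 J

λ = h/√(2mKE)
λ = (6.626 × 10^-34 J·s) / √(2 × 1.67 × 10^-27 kg × 2.507 × 10^-15 J)
λ = 2.29 × 10^-13 m

Comparison:
- Atomic scale (10⁻¹⁰ m): λ is 0.0023× this size
- Nuclear scale (10⁻¹⁵ m): λ is 2.3e+02× this size

The wavelength is between nuclear and atomic scales.

This wavelength is appropriate for probing atomic structure but too large for nuclear physics experiments.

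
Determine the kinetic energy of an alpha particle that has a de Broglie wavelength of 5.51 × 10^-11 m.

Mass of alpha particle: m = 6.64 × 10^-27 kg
1.09 × 10^-20 J (or 0.0680 eV)

From λ = h/√(2mKE), we solve for KE:

λ² = h²/(2mKE)
KE = h²/(2mλ²)
KE = (6.626 × 10^-34 J·s)² / (2 × 6.64 × 10^-27 kg × (5.51 × 10^-11 m)²)
KE = 1.09 × 10^-20 J
KE = 0.0680 eV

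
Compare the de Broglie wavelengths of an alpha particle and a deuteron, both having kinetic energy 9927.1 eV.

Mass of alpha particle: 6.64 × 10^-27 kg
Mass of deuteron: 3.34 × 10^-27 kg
The deuteron has the longer wavelength.

Using λ = h/√(2mKE):

For alpha particle: λ₁ = h/√(2m₁KE) = 1.44 × 10^-13 m
For deuteron: λ₂ = h/√(2m₂KE) = 2.03 × 10^-13 m

Since λ ∝ 1/√m at constant kinetic energy, the lighter particle has the longer wavelength.

The deuteron has the longer de Broglie wavelength.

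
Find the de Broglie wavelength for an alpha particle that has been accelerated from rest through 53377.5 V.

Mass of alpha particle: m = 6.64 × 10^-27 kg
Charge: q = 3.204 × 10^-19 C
4.40 × 10^-14 m

When a particle is accelerated through voltage V, it gains kinetic energy KE = qV.

The de Broglie wavelength is then λ = h/√(2mqV):

λ = h/√(2mqV)
λ = (6.626 × 10^-34 J·s) / √(2 × 6.64 × 10^-27 kg × 3.204 × 10^-19 C × 53377.5 V)
λ = 4.40 × 10^-14 m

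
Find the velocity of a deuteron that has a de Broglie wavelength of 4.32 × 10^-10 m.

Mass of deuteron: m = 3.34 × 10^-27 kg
4.59 × 10^2 m/s

From the de Broglie relation λ = h/(mv), we solve for v:

v = h/(mλ)
v = (6.626 × 10^-34 J·s) / (3.34 × 10^-27 kg × 4.32 × 10^-10 m)
v = 4.59 × 10^2 m/s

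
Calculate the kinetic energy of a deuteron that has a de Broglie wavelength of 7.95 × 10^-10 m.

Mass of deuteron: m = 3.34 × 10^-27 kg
1.04 × 10^-22 J (or 6.49 × 10^-4 eV)

From λ = h/√(2mKE), we solve for KE:

λ² = h²/(2mKE)
KE = h²/(2mλ²)
KE = (6.626 × 10^-34 J·s)² / (2 × 3.34 × 10^-27 kg × (7.95 × 10^-10 m)²)
KE = 1.04 × 10^-22 J
KE = 6.49 × 10^-4 eV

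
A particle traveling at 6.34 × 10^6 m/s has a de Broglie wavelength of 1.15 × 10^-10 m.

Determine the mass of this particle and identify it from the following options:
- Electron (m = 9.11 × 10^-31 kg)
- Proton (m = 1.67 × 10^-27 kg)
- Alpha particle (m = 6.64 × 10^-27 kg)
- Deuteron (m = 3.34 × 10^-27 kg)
The particle is an electron.

From λ = h/(mv), solve for mass:

m = h/(λv)
m = (6.626 × 10^-34 J·s) / (1.15 × 10^-10 m × 6.34 × 10^6 m/s)
m = 9.09 × 10^-31 kg

Comparing with the listed masses, this is closest to an electron.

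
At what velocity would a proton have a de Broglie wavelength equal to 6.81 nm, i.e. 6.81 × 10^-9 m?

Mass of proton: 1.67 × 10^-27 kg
5.83 × 10^1 m/s

From λ = h/(mv), solve for v:

v = h/(mλ)
v = (6.626 × 10^-34 J·s) / (1.67 × 10^-27 kg × 6.81 × 10^-9 m)
v = 5.83 × 10^1 m/s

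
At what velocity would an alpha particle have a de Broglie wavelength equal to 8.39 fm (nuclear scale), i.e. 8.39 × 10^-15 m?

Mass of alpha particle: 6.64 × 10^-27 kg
1.19 × 10^7 m/s

From λ = h/(mv), solve for v:

v = h/(mλ)
v = (6.626 × 10^-34 J·s) / (6.64 × 10^-27 kg × 8.39 × 10^-15 m)
v = 1.19 × 10^7 m/s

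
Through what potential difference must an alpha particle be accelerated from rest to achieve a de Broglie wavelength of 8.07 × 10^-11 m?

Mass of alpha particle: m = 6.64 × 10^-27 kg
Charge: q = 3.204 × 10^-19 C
1.58 × 10^-2 V

From λ = h/√(2mqV), we solve for V:

λ² = h²/(2mqV)
V = h²/(2mqλ²)
V = (6.626 × 10^-34 J·s)² / (2 × 6.64 × 10^-27 kg × 3.204 × 10^-19 C × (8.07 × 10^-11 m)²)
V = 1.58 × 10^-2 V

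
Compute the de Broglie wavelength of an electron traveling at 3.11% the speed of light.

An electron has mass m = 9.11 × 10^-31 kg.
7.80 × 10^-11 m

Using the de Broglie relation λ = h/(mv):

v = 3.11% × c = 9.324 × 10^6 m/s

λ = h/(mv)
λ = (6.626 × 10^-34 J·s) / (9.11 × 10^-31 kg × 9.324 × 10^6 m/s)
λ = 7.80 × 10^-11 m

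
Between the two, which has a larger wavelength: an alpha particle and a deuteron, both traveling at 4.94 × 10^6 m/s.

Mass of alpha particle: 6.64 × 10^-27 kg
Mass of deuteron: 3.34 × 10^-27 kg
The deuteron has the longer wavelength.

Using λ = h/(mv), since both particles have the same velocity, the wavelength depends only on mass.

For alpha particle: λ₁ = h/(m₁v) = 2.02 × 10^-14 m
For deuteron: λ₂ = h/(m₂v) = 4.02 × 10^-14 m

Since λ ∝ 1/m at constant velocity, the lighter particle has the longer wavelength.

The deuteron has the longer de Broglie wavelength.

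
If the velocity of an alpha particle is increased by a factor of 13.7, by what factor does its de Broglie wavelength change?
The wavelength decreases by a factor of 13.7.

From λ = h/(mv), the wavelength is inversely proportional to velocity:

λ ∝ 1/v

If v → 13.7v, then λ → λ/13.7

When velocity is increased by a factor of 13.7, the wavelength decreases by a factor of 13.7.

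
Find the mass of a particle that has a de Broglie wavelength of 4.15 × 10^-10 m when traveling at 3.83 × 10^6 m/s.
4.17 × 10^-31 kg

From the de Broglie relation λ = h/(mv), we solve for m:

m = h/(λv)
m = (6.626 × 10^-34 J·s) / (4.15 × 10^-10 m × 3.83 × 10^6 m/s)
m = 4.17 × 10^-31 kg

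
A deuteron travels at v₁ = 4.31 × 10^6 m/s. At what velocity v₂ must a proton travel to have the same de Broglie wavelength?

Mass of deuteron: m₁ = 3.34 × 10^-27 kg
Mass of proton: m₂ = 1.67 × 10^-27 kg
v₂ = 8.62 × 10^6 m/s

For equal de Broglie wavelengths: λ₁ = λ₂

h/(m₁v₁) = h/(m₂v₂)
m₁v₁ = m₂v₂
v₂ = v₁ · (m₁/m₂)

v₂ = 4.31 × 10^6 m/s × (3.34 × 10^-27 kg / 1.67 × 10^-27 kg)
v₂ = 8.62 × 10^6 m/s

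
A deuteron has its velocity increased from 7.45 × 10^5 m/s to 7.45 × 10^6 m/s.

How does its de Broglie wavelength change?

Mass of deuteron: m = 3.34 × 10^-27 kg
The wavelength decreases by a factor of 10.

Using λ = h/(mv):

Initial wavelength: λ₁ = h/(mv₁) = 2.66 × 10^-13 m
Final wavelength: λ₂ = h/(mv₂) = 2.66 × 10^-14 m

Since λ ∝ 1/v, when velocity increases by a factor of 10, the wavelength decreases by a factor of 10.

λ₂/λ₁ = v₁/v₂ = 1/10

The wavelength decreases by a factor of 10.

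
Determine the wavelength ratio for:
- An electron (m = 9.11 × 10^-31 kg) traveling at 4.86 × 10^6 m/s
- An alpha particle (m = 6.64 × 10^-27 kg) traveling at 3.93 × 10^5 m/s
λ₁/λ₂ = 589

Using λ = h/(mv):

λ₁ = h/(m₁v₁) = 1.50 × 10^-10 m
λ₂ = h/(m₂v₂) = 2.54 × 10^-13 m

Ratio λ₁/λ₂ = (m₂v₂)/(m₁v₁)
         = (6.64 × 10^-27 kg × 3.93 × 10^5 m/s) / (9.11 × 10^-31 kg × 4.86 × 10^6 m/s)
         = 589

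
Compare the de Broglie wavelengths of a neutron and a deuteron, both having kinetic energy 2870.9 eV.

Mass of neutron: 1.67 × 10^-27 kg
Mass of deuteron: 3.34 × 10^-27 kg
The neutron has the longer wavelength.

Using λ = h/√(2mKE):

For neutron: λ₁ = h/√(2m₁KE) = 5.35 × 10^-13 m
For deuteron: λ₂ = h/√(2m₂KE) = 3.78 × 10^-13 m

Since λ ∝ 1/√m at constant kinetic energy, the lighter particle has the longer wavelength.

The neutron has the longer de Broglie wavelength.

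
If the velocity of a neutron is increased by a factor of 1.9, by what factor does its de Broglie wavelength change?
The wavelength decreases by a factor of 1.9.

From λ = h/(mv), the wavelength is inversely proportional to velocity:

λ ∝ 1/v

If v → 1.9v, then λ → λ/1.9

When velocity is increased by a factor of 1.9, the wavelength decreases by a factor of 1.9.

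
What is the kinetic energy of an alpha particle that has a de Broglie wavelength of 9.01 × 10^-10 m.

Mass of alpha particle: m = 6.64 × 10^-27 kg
4.07 × 10^-23 J (or 2.54 × 10^-4 eV)

From λ = h/√(2mKE), we solve for KE:

λ² = h²/(2mKE)
KE = h²/(2mλ²)
KE = (6.626 × 10^-34 J·s)² / (2 × 6.64 × 10^-27 kg × (9.01 × 10^-10 m)²)
KE = 4.07 × 10^-23 J
KE = 2.54 × 10^-4 eV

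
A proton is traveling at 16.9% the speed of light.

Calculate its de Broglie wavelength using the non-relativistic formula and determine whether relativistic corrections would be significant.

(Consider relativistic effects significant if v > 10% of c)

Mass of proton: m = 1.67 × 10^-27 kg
Yes, relativistic corrections are needed.

Using the non-relativistic de Broglie formula λ = h/(mv):

v = 16.9% × c = 5.066 × 10^7 m/s

λ = h/(mv)
λ = (6.626 × 10^-34 J·s) / (1.67 × 10^-27 kg × 5.066 × 10^7 m/s)
λ = 7.83 × 10^-15 m

Since v = 16.9% of c > 10% of c, relativistic corrections ARE significant and the actual wavelength would differ from this non-relativistic estimate.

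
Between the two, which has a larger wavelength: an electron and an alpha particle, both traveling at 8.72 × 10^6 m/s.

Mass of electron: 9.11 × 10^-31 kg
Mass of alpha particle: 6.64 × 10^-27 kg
The electron has the longer wavelength.

Using λ = h/(mv), since both particles have the same velocity, the wavelength depends only on mass.

For electron: λ₁ = h/(m₁v) = 8.34 × 10^-11 m
For alpha particle: λ₂ = h/(m₂v) = 1.14 × 10^-14 m

Since λ ∝ 1/m at constant velocity, the lighter particle has the longer wavelength.

The electron has the longer de Broglie wavelength.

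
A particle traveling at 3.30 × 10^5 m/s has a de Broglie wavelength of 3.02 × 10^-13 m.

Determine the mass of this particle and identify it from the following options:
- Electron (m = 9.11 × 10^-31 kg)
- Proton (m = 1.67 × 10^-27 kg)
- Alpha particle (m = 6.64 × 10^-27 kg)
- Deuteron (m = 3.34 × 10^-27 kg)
The particle is an alpha particle.

From λ = h/(mv), solve for mass:

m = h/(λv)
m = (6.626 × 10^-34 J·s) / (3.02 × 10^-13 m × 3.30 × 10^5 m/s)
m = 6.65 × 10^-27 kg

Comparing with the listed masses, this is closest to an alpha particle.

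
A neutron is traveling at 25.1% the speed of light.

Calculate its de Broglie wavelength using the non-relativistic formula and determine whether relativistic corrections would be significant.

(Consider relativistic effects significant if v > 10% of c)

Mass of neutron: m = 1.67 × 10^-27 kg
Yes, relativistic corrections are needed.

Using the non-relativistic de Broglie formula λ = h/(mv):

v = 25.1% × c = 7.525 × 10^7 m/s

λ = h/(mv)
λ = (6.626 × 10^-34 J·s) / (1.67 × 10^-27 kg × 7.525 × 10^7 m/s)
λ = 5.27 × 10^-15 m

Since v = 25.1% of c > 10% of c, relativistic corrections ARE significant and the actual wavelength would differ from this non-relativistic estimate.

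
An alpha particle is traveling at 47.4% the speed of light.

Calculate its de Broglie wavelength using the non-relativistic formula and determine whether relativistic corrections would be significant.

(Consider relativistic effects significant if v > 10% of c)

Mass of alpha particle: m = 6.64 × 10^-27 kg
Yes, relativistic corrections are needed.

Using the non-relativistic de Broglie formula λ = h/(mv):

v = 47.4% × c = 1.421 × 10^8 m/s

λ = h/(mv)
λ = (6.626 × 10^-34 J·s) / (6.64 × 10^-27 kg × 1.421 × 10^8 m/s)
λ = 7.02 × 10^-16 m

Since v = 47.4% of c > 10% of c, relativistic corrections ARE significant and the actual wavelength would differ from this non-relativistic estimate.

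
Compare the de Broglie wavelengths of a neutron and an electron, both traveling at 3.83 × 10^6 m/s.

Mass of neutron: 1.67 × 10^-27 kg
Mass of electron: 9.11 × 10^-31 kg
The electron has the longer wavelength.

Using λ = h/(mv), since both particles have the same velocity, the wavelength depends only on mass.

For neutron: λ₁ = h/(m₁v) = 1.04 × 10^-13 m
For electron: λ₂ = h/(m₂v) = 1.90 × 10^-10 m

Since λ ∝ 1/m at constant velocity, the lighter particle has the longer wavelength.

The electron has the longer de Broglie wavelength.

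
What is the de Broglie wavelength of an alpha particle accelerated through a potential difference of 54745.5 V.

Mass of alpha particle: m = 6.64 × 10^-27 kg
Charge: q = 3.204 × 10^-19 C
4.34 × 10^-14 m

When a particle is accelerated through voltage V, it gains kinetic energy KE = qV.

The de Broglie wavelength is then λ = h/√(2mqV):

λ = h/√(2mqV)
λ = (6.626 × 10^-34 J·s) / √(2 × 6.64 × 10^-27 kg × 3.204 × 10^-19 C × 54745.5 V)
λ = 4.34 × 10^-14 m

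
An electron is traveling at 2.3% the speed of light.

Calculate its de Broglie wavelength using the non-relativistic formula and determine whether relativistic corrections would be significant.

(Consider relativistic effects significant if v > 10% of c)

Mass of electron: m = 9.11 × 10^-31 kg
No, relativistic corrections are not needed.

Using the non-relativistic de Broglie formula λ = h/(mv):

v = 2.3% × c = 6.895 × 10^6 m/s

λ = h/(mv)
λ = (6.626 × 10^-34 J·s) / (9.11 × 10^-31 kg × 6.895 × 10^6 m/s)
λ = 1.05 × 10^-10 m

Since v = 2.3% of c < 10% of c, relativistic corrections are NOT significant and this non-relativistic result is a good approximation.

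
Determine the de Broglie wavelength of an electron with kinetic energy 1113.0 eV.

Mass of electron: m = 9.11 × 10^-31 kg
3.68 × 10^-11 m

Using λ = h/√(2mKE):

First convert KE to Joules: KE = 1113.0 eV = 1.783 × 10^-16 J

λ = h/√(2mKE)
λ = (6.626 × 10^-34 J·s) / √(2 × 9.11 × 10^-31 kg × 1.783 × 10^-16 J)
λ = 3.68 × 10^-11 m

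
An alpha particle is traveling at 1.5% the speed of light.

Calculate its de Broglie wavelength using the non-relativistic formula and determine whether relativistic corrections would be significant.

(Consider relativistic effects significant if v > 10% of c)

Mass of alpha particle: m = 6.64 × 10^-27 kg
No, relativistic corrections are not needed.

Using the non-relativistic de Broglie formula λ = h/(mv):

v = 1.5% × c = 4.497 × 10^6 m/s

λ = h/(mv)
λ = (6.626 × 10^-34 J·s) / (6.64 × 10^-27 kg × 4.497 × 10^6 m/s)
λ = 2.22 × 10^-14 m

Since v = 1.5% of c < 10% of c, relativistic corrections are NOT significant and this non-relativistic result is a good approximation.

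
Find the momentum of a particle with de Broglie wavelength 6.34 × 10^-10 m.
1.05 × 10^-24 kg·m/s

From the de Broglie relation λ = h/p, we solve for p:

p = h/λ
p = (6.626 × 10^-34 J·s) / (6.34 × 10^-10 m)
p = 1.05 × 10^-24 kg·m/s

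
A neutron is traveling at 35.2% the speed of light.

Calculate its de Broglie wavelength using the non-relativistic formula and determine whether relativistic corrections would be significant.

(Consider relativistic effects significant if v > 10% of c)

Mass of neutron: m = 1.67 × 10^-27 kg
Yes, relativistic corrections are needed.

Using the non-relativistic de Broglie formula λ = h/(mv):

v = 35.2% × c = 1.055 × 10^8 m/s

λ = h/(mv)
λ = (6.626 × 10^-34 J·s) / (1.67 × 10^-27 kg × 1.055 × 10^8 m/s)
λ = 3.76 × 10^-15 m

Since v = 35.2% of c > 10% of c, relativistic corrections ARE significant and the actual wavelength would differ from this non-relativistic estimate.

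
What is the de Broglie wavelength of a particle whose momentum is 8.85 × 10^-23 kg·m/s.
7.49 × 10^-12 m

Using the de Broglie relation λ = h/p:

λ = h/p
λ = (6.626 × 10^-34 J·s) / (8.85 × 10^-23 kg·m/s)
λ = 7.49 × 10^-12 m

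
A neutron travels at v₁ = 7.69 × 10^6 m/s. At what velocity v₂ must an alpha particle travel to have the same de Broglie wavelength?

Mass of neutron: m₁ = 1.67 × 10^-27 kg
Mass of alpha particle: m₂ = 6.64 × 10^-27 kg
v₂ = 1.93 × 10^6 m/s

For equal de Broglie wavelengths: λ₁ = λ₂

h/(m₁v₁) = h/(m₂v₂)
m₁v₁ = m₂v₂
v₂ = v₁ · (m₁/m₂)

v₂ = 7.69 × 10^6 m/s × (1.67 × 10^-27 kg / 6.64 × 10^-27 kg)
v₂ = 1.93 × 10^6 m/s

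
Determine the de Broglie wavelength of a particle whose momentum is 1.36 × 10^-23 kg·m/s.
4.87 × 10^-11 m

Using the de Broglie relation λ = h/p:

λ = h/p
λ = (6.626 × 10^-34 J·s) / (1.36 × 10^-23 kg·m/s)
λ = 4.87 × 10^-11 m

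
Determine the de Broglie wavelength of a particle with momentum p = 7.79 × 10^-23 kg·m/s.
8.51 × 10^-12 m

Using the de Broglie relation λ = h/p:

λ = h/p
λ = (6.626 × 10^-34 J·s) / (7.79 × 10^-23 kg·m/s)
λ = 8.51 × 10^-12 m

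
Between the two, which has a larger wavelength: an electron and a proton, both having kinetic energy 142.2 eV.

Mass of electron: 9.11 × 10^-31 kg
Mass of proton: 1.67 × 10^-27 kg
The electron has the longer wavelength.

Using λ = h/√(2mKE):

For electron: λ₁ = h/√(2m₁KE) = 1.03 × 10^-10 m
For proton: λ₂ = h/√(2m₂KE) = 2.40 × 10^-12 m

Since λ ∝ 1/√m at constant kinetic energy, the lighter particle has the longer wavelength.

The electron has the longer de Broglie wavelength.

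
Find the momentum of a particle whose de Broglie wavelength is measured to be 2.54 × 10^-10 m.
2.61 × 10^-24 kg·m/s

From the de Broglie relation λ = h/p, we solve for p:

p = h/λ
p = (6.626 × 10^-34 J·s) / (2.54 × 10^-10 m)
p = 2.61 × 10^-24 kg·m/s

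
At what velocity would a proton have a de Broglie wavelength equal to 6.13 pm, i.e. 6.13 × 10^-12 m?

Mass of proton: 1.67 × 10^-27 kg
6.47 × 10^4 m/s

From λ = h/(mv), solve for v:

v = h/(mλ)
v = (6.626 × 10^-34 J·s) / (1.67 × 10^-27 kg × 6.13 × 10^-12 m)
v = 6.47 × 10^4 m/s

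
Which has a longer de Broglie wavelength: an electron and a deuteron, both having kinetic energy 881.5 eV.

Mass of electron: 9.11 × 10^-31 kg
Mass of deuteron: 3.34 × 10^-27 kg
The electron has the longer wavelength.

Using λ = h/√(2mKE):

For electron: λ₁ = h/√(2m₁KE) = 4.13 × 10^-11 m
For deuteron: λ₂ = h/√(2m₂KE) = 6.82 × 10^-13 m

Since λ ∝ 1/√m at constant kinetic energy, the lighter particle has the longer wavelength.

The electron has the longer de Broglie wavelength.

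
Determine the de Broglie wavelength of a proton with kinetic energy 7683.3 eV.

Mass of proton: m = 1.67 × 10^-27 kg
3.27 × 10^-13 m

Using λ = h/√(2mKE):

First convert KE to Joules: KE = 7683.3 eV = 1.231 × 10^-15 J

λ = h/√(2mKE)
λ = (6.626 × 10^-34 J·s) / √(2 × 1.67 × 10^-27 kg × 1.231 × 10^-15 J)
λ = 3.27 × 10^-13 m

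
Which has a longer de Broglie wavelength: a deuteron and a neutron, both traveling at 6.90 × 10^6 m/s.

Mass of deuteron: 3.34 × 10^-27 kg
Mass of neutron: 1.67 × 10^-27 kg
The neutron has the longer wavelength.

Using λ = h/(mv), since both particles have the same velocity, the wavelength depends only on mass.

For deuteron: λ₁ = h/(m₁v) = 2.88 × 10^-14 m
For neutron: λ₂ = h/(m₂v) = 5.75 × 10^-14 m

Since λ ∝ 1/m at constant velocity, the lighter particle has the longer wavelength.

The neutron has the longer de Broglie wavelength.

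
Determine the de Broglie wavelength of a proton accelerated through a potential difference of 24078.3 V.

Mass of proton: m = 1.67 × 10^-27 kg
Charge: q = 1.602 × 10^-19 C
1.85 × 10^-13 m

When a particle is accelerated through voltage V, it gains kinetic energy KE = qV.

The de Broglie wavelength is then λ = h/√(2mqV):

λ = h/√(2mqV)
λ = (6.626 × 10^-34 J·s) / √(2 × 1.67 × 10^-27 kg × 1.602 × 10^-19 C × 24078.3 V)
λ = 1.85 × 10^-13 m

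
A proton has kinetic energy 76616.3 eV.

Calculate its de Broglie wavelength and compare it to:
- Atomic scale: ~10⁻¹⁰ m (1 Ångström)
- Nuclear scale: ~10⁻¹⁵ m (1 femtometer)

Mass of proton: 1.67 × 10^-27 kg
λ = 1.03 × 10^-13 m, which is between nuclear and atomic scales.

Using λ = h/√(2mKE):

KE = 76616.3 eV = 1.228 × 10^-14 J

λ = h/√(2mKE)
λ = (6.626 × 10^-34 J·s) / √(2 × 1.67 × 10^-27 kg × 1.228 × 10^-14 J)
λ = 1.03 × 10^-13 m

Comparison:
- Atomic scale (10⁻¹⁰ m): λ is 0.001× this size
- Nuclear scale (10⁻¹⁵ m): λ is 1e+02× this size

The wavelength is between nuclear and atomic scales.

This wavelength is appropriate for probing atomic structure but too large for nuclear physics experiments.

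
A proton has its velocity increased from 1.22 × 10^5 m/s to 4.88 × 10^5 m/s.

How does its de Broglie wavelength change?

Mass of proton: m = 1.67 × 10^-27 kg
The wavelength decreases by a factor of 4.

Using λ = h/(mv):

Initial wavelength: λ₁ = h/(mv₁) = 3.25 × 10^-12 m
Final wavelength: λ₂ = h/(mv₂) = 8.13 × 10^-13 m

Since λ ∝ 1/v, when velocity increases by a factor of 4, the wavelength decreases by a factor of 4.

λ₂/λ₁ = v₁/v₂ = 1/4

The wavelength decreases by a factor of 4.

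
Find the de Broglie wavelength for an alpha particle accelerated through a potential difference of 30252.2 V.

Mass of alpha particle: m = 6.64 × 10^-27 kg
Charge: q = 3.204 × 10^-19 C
5.84 × 10^-14 m

When a particle is accelerated through voltage V, it gains kinetic energy KE = qV.

The de Broglie wavelength is then λ = h/√(2mqV):

λ = h/√(2mqV)
λ = (6.626 × 10^-34 J·s) / √(2 × 6.64 × 10^-27 kg × 3.204 × 10^-19 C × 30252.2 V)
λ = 5.84 × 10^-14 m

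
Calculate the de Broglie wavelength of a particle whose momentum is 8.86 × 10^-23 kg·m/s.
7.48 × 10^-12 m

Using the de Broglie relation λ = h/p:

λ = h/p
λ = (6.626 × 10^-34 J·s) / (8.86 × 10^-23 kg·m/s)
λ = 7.48 × 10^-12 m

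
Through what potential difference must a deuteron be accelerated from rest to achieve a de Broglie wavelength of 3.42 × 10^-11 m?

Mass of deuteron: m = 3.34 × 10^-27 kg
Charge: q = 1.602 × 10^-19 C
3.51 × 10^-1 V

From λ = h/√(2mqV), we solve for V:

λ² = h²/(2mqV)
V = h²/(2mqλ²)
V = (6.626 × 10^-34 J·s)² / (2 × 3.34 × 10^-27 kg × 1.602 × 10^-19 C × (3.42 × 10^-11 m)²)
V = 3.51 × 10^-1 V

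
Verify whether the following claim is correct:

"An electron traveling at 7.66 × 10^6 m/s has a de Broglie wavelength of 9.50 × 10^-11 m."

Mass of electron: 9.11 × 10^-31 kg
True

The claim is correct.

Using λ = h/(mv):
λ = (6.626 × 10^-34 J·s) / (9.11 × 10^-31 kg × 7.66 × 10^6 m/s)
λ = 9.50 × 10^-11 m

This matches the claimed value.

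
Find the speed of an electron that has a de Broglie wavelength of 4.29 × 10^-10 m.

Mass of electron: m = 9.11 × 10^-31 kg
1.70 × 10^6 m/s

From the de Broglie relation λ = h/(mv), we solve for v:

v = h/(mλ)
v = (6.626 × 10^-34 J·s) / (9.11 × 10^-31 kg × 4.29 × 10^-10 m)
v = 1.70 × 10^6 m/s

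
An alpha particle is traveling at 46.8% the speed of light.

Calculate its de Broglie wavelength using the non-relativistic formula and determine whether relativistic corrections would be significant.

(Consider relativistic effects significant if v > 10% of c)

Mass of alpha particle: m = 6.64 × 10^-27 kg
Yes, relativistic corrections are needed.

Using the non-relativistic de Broglie formula λ = h/(mv):

v = 46.8% × c = 1.403 × 10^8 m/s

λ = h/(mv)
λ = (6.626 × 10^-34 J·s) / (6.64 × 10^-27 kg × 1.403 × 10^8 m/s)
λ = 7.11 × 10^-16 m

Since v = 46.8% of c > 10% of c, relativistic corrections ARE significant and the actual wavelength would differ from this non-relativistic estimate.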